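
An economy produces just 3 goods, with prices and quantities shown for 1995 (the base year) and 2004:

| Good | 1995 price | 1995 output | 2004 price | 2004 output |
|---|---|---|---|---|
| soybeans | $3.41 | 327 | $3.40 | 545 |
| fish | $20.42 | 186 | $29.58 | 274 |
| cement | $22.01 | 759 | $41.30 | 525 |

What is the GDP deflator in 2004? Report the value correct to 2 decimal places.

166.45

Nominal GDP 2004 = 3.40·545 + 29.58·274 + 41.30·525 = 31640.42.
Real GDP 2004 (at 1995 prices) = 3.41·545 + 20.42·274 + 22.01·525 = 19008.78.
Deflator = Nominal/Real × 100 = 31640.42/19008.78 × 100 = 166.452.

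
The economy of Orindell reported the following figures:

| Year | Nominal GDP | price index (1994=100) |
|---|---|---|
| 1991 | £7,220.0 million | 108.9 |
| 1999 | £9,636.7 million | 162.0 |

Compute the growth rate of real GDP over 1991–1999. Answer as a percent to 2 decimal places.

Real GDP 1991 = 7220.0 / 1.089 = 6629.94.
Real GDP 1999 = 9636.7 / 1.620 = 5948.58.
Real growth = 5948.58 / 6629.94 − 1 = -0.1028.

-10.28%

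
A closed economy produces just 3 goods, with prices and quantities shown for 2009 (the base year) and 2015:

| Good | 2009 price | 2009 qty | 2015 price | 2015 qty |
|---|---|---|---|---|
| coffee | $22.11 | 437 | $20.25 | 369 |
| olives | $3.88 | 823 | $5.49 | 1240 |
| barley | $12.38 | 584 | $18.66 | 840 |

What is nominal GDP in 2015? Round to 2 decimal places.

$29954.25

Nominal GDP 2015 = Σ (p_2015 × q_2015) = 20.25·369 + 5.49·1240 + 18.66·840 = 29954.25.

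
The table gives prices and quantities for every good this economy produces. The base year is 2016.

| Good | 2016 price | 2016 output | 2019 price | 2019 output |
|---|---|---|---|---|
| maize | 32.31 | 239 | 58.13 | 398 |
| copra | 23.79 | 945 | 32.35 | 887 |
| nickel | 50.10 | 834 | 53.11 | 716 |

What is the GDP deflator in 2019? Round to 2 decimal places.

Nominal GDP 2019 = 58.13·398 + 32.35·887 + 53.11·716 = 89856.95.
Real GDP 2019 (at 2016 prices) = 32.31·398 + 23.79·887 + 50.10·716 = 69832.71.
Deflator = Nominal/Real × 100 = 89856.95/69832.71 × 100 = 128.675.

128.67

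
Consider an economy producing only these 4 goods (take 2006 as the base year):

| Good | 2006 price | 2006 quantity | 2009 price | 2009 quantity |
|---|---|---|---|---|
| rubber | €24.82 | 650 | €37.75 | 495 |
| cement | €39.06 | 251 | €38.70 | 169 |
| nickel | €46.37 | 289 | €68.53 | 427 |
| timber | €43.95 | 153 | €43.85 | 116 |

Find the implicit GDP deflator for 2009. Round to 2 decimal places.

Nominal GDP 2009 = 37.75·495 + 38.70·169 + 68.53·427 + 43.85·116 = 59575.46.
Real GDP 2009 (at 2006 prices) = 24.82·495 + 39.06·169 + 46.37·427 + 43.95·116 = 43785.23.
Deflator = Nominal/Real × 100 = 59575.46/43785.23 × 100 = 136.063.

136.06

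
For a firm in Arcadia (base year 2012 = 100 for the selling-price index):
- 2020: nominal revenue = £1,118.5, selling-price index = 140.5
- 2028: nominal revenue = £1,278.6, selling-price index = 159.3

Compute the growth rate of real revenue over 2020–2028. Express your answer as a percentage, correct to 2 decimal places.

Deflate each year: 2020 → 1118.5/1.405 = 796.09; 2028 → 1278.6/1.593 = 802.64.
So real revenue changed by 802.64/796.09 − 1 = 0.0082, i.e. 0.82%.

0.82%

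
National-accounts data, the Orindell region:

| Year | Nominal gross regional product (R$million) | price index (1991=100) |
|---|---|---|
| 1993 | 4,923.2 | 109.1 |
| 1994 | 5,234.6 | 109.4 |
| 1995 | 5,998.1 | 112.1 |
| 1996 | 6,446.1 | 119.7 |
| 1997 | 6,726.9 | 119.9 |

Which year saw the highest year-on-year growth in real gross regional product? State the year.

1994: real = 5234.6/1.094 = 4784.83; growth vs 1993 (4512.56) = 6.03%.
1995: real = 5998.1/1.121 = 5350.67; growth vs 1994 (4784.83) = 11.83%.
1996: real = 6446.1/1.197 = 5385.21; growth vs 1995 (5350.67) = 0.65%.
1997: real = 6726.9/1.199 = 5610.43; growth vs 1996 (5385.21) = 4.18%.

1995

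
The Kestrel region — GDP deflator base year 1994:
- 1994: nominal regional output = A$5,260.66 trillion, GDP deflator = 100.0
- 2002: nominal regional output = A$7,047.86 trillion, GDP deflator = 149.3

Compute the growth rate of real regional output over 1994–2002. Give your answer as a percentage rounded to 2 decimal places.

-10.27%

Real regional output 1994 = 5260.66 / 1.000 = 5260.66.
Real regional output 2002 = 7047.86 / 1.493 = 4720.60.
Real growth = 4720.60 / 5260.66 − 1 = -0.1027.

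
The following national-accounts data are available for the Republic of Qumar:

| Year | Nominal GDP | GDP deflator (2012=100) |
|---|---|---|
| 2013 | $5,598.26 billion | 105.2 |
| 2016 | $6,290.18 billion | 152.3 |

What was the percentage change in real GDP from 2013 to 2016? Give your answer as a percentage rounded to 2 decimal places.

-22.39%

Deflate each year: 2013 → 5598.26/1.052 = 5321.54; 2016 → 6290.18/1.523 = 4130.12.
So real GDP changed by 4130.12/5321.54 − 1 = -0.2239, i.e. -22.39%.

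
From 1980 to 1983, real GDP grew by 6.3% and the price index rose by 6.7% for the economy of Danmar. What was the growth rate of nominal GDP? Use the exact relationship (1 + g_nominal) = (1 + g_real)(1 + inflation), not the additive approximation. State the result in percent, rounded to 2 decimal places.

13.42%

(1 + g_nom) = (1 + g_real)(1 + π) = 1.0630 × 1.0670 = 1.13422.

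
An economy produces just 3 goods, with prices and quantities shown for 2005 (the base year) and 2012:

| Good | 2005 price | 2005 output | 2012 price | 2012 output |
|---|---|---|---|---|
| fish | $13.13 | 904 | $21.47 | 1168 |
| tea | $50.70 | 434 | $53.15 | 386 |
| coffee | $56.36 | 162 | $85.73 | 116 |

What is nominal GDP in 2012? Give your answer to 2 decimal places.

$55537.54

Nominal GDP 2012 = Σ (p_2012 × q_2012) = 21.47·1168 + 53.15·386 + 85.73·116 = 55537.54.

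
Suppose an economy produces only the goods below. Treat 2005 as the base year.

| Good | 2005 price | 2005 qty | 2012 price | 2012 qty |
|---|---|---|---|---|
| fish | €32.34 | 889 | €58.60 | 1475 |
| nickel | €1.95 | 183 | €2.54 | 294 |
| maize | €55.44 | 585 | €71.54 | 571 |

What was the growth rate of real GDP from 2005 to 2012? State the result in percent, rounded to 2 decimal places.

29.89%

Real GDP 2005 = Nominal GDP 2005 = 32.34·889 + 1.95·183 + 55.44·585 = 61539.51.
Real GDP 2012 (at 2005 prices) = 32.34·1475 + 1.95·294 + 55.44·571 = 79931.04.
Real growth = 79931.04/61539.51 − 1 = 0.2989.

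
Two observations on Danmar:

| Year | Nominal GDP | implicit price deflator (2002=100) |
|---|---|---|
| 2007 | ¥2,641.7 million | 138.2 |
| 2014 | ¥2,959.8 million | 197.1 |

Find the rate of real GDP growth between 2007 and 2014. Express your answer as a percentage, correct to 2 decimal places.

Deflate each year: 2007 → 2641.7/1.382 = 1911.51; 2014 → 2959.8/1.971 = 1501.67.
So real GDP changed by 1501.67/1911.51 − 1 = -0.2144, i.e. -21.44%.

-21.44%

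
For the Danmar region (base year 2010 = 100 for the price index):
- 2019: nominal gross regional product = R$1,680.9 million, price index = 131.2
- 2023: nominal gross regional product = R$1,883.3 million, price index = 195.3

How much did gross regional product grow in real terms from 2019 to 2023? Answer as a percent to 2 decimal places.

-24.73%

Deflate each year: 2019 → 1680.9/1.312 = 1281.17; 2023 → 1883.3/1.953 = 964.31.
So real gross regional product changed by 964.31/1281.17 − 1 = -0.2473, i.e. -24.73%.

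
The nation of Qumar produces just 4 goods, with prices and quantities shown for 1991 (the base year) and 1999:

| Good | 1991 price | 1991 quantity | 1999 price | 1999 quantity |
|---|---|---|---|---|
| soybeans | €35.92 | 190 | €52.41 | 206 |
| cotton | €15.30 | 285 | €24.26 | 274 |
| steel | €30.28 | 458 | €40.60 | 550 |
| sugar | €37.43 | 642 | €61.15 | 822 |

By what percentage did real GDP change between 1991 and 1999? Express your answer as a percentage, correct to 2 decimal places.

Real GDP 1991 = Nominal GDP 1991 = 35.92·190 + 15.30·285 + 30.28·458 + 37.43·642 = 49083.60.
Real GDP 1999 (at 1991 prices) = 35.92·206 + 15.30·274 + 30.28·550 + 37.43·822 = 59013.18.
Real growth = 59013.18/49083.60 − 1 = 0.2023.

20.23%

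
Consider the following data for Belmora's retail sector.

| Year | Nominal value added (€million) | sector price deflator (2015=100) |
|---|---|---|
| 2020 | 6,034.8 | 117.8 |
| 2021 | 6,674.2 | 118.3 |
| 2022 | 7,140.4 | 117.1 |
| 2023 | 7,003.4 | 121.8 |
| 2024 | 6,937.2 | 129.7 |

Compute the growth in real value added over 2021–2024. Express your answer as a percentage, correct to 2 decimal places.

-5.20%

Real value added 2021 = 6674.2/1.183 = 5641.76.
Real value added 2024 = 6937.2/1.297 = 5348.65.
Change = 5348.65/5641.76 − 1 = -0.0520.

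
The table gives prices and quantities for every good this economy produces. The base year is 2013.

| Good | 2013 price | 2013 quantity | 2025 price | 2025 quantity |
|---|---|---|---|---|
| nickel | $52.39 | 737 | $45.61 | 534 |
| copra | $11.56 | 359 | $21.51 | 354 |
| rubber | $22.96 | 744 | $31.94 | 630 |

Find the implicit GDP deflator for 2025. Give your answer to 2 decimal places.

111.95

Nominal GDP 2025 = 45.61·534 + 21.51·354 + 31.94·630 = 52092.48.
Real GDP 2025 (at 2013 prices) = 52.39·534 + 11.56·354 + 22.96·630 = 46533.30.
Deflator = Nominal/Real × 100 = 52092.48/46533.30 × 100 = 111.947.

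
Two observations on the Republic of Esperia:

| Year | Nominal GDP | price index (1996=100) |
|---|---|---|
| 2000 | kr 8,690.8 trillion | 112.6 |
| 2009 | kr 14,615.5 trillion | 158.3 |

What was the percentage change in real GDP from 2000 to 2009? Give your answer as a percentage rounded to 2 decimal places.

19.62%

Real GDP 2000 = 8690.8 / 1.126 = 7718.29.
Real GDP 2009 = 14615.5 / 1.583 = 9232.79.
Real growth = 9232.79 / 7718.29 − 1 = 0.1962.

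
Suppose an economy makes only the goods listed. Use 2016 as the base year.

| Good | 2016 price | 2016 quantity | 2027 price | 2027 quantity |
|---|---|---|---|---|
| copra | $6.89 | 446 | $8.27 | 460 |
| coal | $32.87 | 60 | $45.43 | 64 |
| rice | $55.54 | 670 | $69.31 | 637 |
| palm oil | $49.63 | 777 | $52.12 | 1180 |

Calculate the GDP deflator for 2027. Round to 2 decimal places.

Nominal GDP 2027 = 8.27·460 + 45.43·64 + 69.31·637 + 52.12·1180 = 112363.79.
Real GDP 2027 (at 2016 prices) = 6.89·460 + 32.87·64 + 55.54·637 + 49.63·1180 = 99215.46.
Deflator = Nominal/Real × 100 = 112363.79/99215.46 × 100 = 113.252.

113.25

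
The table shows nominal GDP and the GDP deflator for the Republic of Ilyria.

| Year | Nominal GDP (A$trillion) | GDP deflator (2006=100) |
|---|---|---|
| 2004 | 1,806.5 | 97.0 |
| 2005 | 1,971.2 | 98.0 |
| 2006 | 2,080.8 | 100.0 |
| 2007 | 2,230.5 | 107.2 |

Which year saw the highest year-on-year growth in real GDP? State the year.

2005: real = 1971.2/0.980 = 2011.43; growth vs 2004 (1862.37) = 8.00%.
2006: real = 2080.8/1.000 = 2080.80; growth vs 2005 (2011.43) = 3.45%.
2007: real = 2230.5/1.072 = 2080.69; growth vs 2006 (2080.80) = -0.01%.

2005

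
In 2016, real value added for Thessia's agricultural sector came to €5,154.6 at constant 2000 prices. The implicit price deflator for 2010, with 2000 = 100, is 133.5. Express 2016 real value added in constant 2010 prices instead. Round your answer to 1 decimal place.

Real value added in 2010 prices = Real value added in 2000 prices × (P_2010/P_2000) = 5154.6 × 1.335 = 6881.39.

€6,881.4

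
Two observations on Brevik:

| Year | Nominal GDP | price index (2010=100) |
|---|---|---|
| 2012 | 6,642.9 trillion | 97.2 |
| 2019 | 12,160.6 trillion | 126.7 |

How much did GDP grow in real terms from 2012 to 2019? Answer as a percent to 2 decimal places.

40.44%

Real GDP 2012 = 6642.9 / 0.972 = 6834.26.
Real GDP 2019 = 12160.6 / 1.267 = 9597.95.
Real growth = 9597.95 / 6834.26 − 1 = 0.4044.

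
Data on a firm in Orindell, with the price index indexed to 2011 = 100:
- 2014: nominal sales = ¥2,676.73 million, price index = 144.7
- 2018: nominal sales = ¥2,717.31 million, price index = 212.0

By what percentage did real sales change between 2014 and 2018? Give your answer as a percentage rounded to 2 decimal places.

-30.71%

Real sales 2014 = 2676.73 / 1.447 = 1849.85.
Real sales 2018 = 2717.31 / 2.120 = 1281.75.
Real growth = 1281.75 / 1849.85 − 1 = -0.3071.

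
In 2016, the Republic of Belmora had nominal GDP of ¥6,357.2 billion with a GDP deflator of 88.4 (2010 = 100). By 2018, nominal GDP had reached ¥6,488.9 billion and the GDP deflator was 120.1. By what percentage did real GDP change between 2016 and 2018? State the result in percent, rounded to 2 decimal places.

Real GDP 2016 = 6357.2 / 0.884 = 7191.40.
Real GDP 2018 = 6488.9 / 1.201 = 5402.91.
Real growth = 5402.91 / 7191.40 − 1 = -0.2487.

-24.87%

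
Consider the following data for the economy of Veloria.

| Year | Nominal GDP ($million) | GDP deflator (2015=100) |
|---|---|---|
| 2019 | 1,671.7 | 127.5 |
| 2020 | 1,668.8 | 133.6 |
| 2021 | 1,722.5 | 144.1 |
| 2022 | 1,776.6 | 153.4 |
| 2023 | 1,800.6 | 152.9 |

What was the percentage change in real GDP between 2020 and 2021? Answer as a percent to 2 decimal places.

-4.30%

Real GDP 2020 = 1668.8/1.336 = 1249.10.
Real GDP 2021 = 1722.5/1.441 = 1195.35.
Change = 1195.35/1249.10 − 1 = -0.0430.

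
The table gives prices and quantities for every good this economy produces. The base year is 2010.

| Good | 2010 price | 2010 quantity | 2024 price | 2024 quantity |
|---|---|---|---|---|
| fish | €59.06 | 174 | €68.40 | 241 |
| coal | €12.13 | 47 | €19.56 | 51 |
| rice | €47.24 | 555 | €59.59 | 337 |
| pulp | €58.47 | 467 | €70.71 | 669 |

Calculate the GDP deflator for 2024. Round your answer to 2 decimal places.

121.43

Nominal GDP 2024 = 68.40·241 + 19.56·51 + 59.59·337 + 70.71·669 = 84868.78.
Real GDP 2024 (at 2010 prices) = 59.06·241 + 12.13·51 + 47.24·337 + 58.47·669 = 69888.40.
Deflator = Nominal/Real × 100 = 84868.78/69888.40 × 100 = 121.435.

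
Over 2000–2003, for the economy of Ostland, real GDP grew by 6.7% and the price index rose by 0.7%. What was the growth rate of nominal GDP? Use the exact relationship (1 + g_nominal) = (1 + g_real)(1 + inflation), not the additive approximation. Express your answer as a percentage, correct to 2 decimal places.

7.45%

(1 + g_nom) = (1 + g_real)(1 + π) = 1.0670 × 1.0070 = 1.07447.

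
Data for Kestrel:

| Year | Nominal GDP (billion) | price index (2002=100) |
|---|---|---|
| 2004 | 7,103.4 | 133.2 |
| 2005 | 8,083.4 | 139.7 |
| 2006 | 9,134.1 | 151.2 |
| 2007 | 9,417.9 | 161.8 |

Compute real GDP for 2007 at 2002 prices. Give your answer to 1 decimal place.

Real GDP 2007 = 9417.9 / 1.618 = 5820.70.

5,820.7 billion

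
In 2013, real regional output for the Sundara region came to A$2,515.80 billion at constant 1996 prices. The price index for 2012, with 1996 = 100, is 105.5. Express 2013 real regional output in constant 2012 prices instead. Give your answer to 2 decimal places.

A$2,654.17 billion

Real regional output in 2012 prices = Real regional output in 1996 prices × (P_2012/P_1996) = 2515.80 × 1.055 = 2654.17.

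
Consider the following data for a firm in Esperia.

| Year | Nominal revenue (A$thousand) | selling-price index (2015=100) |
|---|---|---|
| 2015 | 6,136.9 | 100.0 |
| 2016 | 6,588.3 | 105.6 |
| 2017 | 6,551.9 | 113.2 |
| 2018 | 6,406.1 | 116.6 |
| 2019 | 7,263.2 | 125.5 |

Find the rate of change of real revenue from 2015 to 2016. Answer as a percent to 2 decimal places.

Real revenue 2015 = 6136.9/1.000 = 6136.90.
Real revenue 2016 = 6588.3/1.056 = 6238.92.
Change = 6238.92/6136.90 − 1 = 0.0166.

1.66%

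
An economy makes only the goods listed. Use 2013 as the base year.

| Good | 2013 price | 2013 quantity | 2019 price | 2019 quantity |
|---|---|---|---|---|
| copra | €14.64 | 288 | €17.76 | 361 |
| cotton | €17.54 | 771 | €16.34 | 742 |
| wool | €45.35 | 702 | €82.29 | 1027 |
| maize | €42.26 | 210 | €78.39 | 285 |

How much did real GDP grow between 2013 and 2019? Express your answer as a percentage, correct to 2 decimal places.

Real GDP 2013 = Nominal GDP 2013 = 14.64·288 + 17.54·771 + 45.35·702 + 42.26·210 = 58449.96.
Real GDP 2019 (at 2013 prices) = 14.64·361 + 17.54·742 + 45.35·1027 + 42.26·285 = 76918.27.
Real growth = 76918.27/58449.96 − 1 = 0.3160.

31.60%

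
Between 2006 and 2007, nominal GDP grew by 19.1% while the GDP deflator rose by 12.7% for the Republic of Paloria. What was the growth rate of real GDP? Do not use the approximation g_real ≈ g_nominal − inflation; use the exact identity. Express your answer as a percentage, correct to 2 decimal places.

(1 + g_nom) = (1 + g_real)(1 + π), so g_real = 1.1910 / 1.1270 − 1 = 0.05679.

5.68%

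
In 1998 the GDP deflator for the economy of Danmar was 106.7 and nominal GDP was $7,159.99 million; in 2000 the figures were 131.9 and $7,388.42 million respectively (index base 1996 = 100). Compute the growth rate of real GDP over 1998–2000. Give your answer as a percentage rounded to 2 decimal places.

-16.52%

Deflate each year: 1998 → 7159.99/1.067 = 6710.39; 2000 → 7388.42/1.319 = 5601.53.
So real GDP changed by 5601.53/6710.39 − 1 = -0.1652, i.e. -16.52%.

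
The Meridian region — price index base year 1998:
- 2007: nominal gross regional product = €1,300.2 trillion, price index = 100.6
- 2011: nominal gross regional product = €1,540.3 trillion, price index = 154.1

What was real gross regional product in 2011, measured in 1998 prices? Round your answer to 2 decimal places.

€999.55 trillion

Real gross regional product = Nominal / (price index/100) = 1540.3 / 1.541 = 999.55.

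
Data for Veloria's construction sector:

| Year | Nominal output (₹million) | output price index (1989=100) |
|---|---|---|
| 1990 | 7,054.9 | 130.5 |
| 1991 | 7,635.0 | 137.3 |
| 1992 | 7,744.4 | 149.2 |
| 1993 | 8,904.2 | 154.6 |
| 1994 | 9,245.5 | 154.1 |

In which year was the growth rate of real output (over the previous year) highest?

1993

1991: real = 7635.0/1.373 = 5560.82; growth vs 1990 (5406.05) = 2.86%.
1992: real = 7744.4/1.492 = 5190.62; growth vs 1991 (5560.82) = -6.66%.
1993: real = 8904.2/1.546 = 5759.51; growth vs 1992 (5190.62) = 10.96%.
1994: real = 9245.5/1.541 = 5999.68; growth vs 1993 (5759.51) = 4.17%.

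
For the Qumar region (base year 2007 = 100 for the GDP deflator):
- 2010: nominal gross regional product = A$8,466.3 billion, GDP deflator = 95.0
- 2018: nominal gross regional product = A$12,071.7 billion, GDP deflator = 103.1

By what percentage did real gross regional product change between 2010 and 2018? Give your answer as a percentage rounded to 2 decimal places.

31.38%

Deflate each year: 2010 → 8466.3/0.950 = 8911.89; 2018 → 12071.7/1.031 = 11708.73.
So real gross regional product changed by 11708.73/8911.89 − 1 = 0.3138, i.e. 31.38%.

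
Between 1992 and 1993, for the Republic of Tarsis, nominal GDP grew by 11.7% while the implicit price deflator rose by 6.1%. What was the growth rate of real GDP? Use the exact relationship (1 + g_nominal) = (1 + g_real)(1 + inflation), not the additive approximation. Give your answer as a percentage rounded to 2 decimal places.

5.28%

(1 + g_nom) = (1 + g_real)(1 + π), so g_real = 1.1170 / 1.0610 − 1 = 0.05278.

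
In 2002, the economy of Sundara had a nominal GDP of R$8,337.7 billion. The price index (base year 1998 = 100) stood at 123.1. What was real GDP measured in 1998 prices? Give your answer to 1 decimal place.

R$6,773.1 billion

Real GDP = Nominal / (price index/100) = 8337.7 / 1.231 = 6773.11.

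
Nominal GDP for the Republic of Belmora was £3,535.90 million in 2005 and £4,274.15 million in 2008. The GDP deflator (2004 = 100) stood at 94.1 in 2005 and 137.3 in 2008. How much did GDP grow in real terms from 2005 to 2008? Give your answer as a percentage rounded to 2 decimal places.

-17.15%

Real GDP 2005 = 3535.90 / 0.941 = 3757.60.
Real GDP 2008 = 4274.15 / 1.373 = 3113.00.
Real growth = 3113.00 / 3757.60 − 1 = -0.1715.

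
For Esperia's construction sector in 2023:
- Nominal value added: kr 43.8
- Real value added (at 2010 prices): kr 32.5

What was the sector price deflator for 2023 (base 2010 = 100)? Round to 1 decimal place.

sector price deflator = (Nominal / Real) × 100 = 43.8 / 32.5 × 100 = 134.77.

134.8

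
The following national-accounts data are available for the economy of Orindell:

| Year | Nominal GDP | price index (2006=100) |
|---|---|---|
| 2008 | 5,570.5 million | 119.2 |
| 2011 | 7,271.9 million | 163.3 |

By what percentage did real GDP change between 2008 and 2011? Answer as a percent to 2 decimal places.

Deflate each year: 2008 → 5570.5/1.192 = 4673.24; 2011 → 7271.9/1.633 = 4453.09.
So real GDP changed by 4453.09/4673.24 − 1 = -0.0471, i.e. -4.71%.

-4.71%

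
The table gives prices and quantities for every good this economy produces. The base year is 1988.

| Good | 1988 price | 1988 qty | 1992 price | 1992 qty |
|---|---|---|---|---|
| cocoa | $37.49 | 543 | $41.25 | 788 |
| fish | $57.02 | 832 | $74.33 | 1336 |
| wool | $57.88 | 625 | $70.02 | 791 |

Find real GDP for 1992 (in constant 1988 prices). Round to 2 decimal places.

Real GDP 1992 = Σ (p_1988 × q_1992) = 37.49·788 + 57.02·1336 + 57.88·791 = 151503.92.

$151503.92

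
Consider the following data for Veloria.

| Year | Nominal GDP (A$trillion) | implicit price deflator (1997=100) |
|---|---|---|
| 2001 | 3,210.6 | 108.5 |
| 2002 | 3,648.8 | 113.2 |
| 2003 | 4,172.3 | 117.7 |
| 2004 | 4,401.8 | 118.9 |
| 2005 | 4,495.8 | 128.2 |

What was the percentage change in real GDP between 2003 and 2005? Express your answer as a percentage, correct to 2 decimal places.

-1.07%

Real GDP 2003 = 4172.3/1.177 = 3544.86.
Real GDP 2005 = 4495.8/1.282 = 3506.86.
Change = 3506.86/3544.86 − 1 = -0.0107.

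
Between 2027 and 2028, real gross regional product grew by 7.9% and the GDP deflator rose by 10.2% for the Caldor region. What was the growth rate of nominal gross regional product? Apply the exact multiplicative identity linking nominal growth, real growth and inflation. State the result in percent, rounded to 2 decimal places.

18.91%

(1 + g_nom) = (1 + g_real)(1 + π) = 1.0790 × 1.1020 = 1.18906.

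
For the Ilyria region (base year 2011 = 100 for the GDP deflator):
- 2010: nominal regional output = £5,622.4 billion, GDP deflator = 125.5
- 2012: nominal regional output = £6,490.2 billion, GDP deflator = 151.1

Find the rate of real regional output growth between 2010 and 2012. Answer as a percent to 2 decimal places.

-4.12%

Real regional output 2010 = 5622.4 / 1.255 = 4480.00.
Real regional output 2012 = 6490.2 / 1.511 = 4295.30.
Real growth = 4295.30 / 4480.00 − 1 = -0.0412.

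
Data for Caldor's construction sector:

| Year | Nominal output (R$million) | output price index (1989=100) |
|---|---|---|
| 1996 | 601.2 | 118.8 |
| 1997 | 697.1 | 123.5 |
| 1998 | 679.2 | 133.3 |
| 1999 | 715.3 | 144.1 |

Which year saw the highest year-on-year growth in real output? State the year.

1997: real = 697.1/1.235 = 564.45; growth vs 1996 (506.06) = 11.54%.
1998: real = 679.2/1.333 = 509.53; growth vs 1997 (564.45) = -9.73%.
1999: real = 715.3/1.441 = 496.39; growth vs 1998 (509.53) = -2.58%.

1997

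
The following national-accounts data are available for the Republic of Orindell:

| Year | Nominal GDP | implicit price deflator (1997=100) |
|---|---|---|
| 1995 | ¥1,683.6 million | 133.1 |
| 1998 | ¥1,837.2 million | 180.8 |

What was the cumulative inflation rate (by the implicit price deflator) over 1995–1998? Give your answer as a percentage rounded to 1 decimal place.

35.8%

Price-level change = 180.8 / 133.1 − 1 = 0.3584.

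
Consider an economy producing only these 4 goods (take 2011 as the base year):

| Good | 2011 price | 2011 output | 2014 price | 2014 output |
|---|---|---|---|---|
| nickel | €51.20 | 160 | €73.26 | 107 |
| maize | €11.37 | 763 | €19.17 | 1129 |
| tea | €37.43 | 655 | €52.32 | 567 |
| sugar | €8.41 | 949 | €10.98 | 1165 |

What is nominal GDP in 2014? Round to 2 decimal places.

Nominal GDP 2014 = Σ (p_2014 × q_2014) = 73.26·107 + 19.17·1129 + 52.32·567 + 10.98·1165 = 71938.89.

€71938.89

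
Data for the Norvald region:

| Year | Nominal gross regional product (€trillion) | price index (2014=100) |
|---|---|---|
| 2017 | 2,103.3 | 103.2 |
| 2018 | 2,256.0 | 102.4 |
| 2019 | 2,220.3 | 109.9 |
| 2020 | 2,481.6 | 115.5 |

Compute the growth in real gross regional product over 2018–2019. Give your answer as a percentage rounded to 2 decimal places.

Real gross regional product 2018 = 2256.0/1.024 = 2203.13.
Real gross regional product 2019 = 2220.3/1.099 = 2020.29.
Change = 2020.29/2203.13 − 1 = -0.0830.

-8.30%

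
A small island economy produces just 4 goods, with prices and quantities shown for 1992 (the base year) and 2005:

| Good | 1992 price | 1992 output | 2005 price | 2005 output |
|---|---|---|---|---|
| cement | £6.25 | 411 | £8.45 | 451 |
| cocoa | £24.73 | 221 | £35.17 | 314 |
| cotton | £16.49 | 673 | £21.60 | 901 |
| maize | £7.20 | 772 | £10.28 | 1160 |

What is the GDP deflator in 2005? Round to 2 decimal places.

Nominal GDP 2005 = 8.45·451 + 35.17·314 + 21.60·901 + 10.28·1160 = 46240.73.
Real GDP 2005 (at 1992 prices) = 6.25·451 + 24.73·314 + 16.49·901 + 7.20·1160 = 33793.46.
Deflator = Nominal/Real × 100 = 46240.73/33793.46 × 100 = 136.833.

136.83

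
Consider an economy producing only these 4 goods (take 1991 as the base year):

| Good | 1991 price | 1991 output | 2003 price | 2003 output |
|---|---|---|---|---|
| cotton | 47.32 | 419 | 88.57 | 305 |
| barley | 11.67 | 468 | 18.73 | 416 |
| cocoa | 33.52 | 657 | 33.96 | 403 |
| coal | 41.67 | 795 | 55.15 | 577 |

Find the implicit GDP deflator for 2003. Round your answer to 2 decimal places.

Nominal GDP 2003 = 88.57·305 + 18.73·416 + 33.96·403 + 55.15·577 = 80312.96.
Real GDP 2003 (at 1991 prices) = 47.32·305 + 11.67·416 + 33.52·403 + 41.67·577 = 56839.47.
Deflator = Nominal/Real × 100 = 80312.96/56839.47 × 100 = 141.298.

141.30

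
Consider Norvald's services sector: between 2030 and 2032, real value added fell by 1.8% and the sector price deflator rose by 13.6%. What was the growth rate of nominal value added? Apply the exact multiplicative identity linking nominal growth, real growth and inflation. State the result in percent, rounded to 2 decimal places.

11.56%

(1 + g_nom) = (1 + g_real)(1 + π) = 0.9820 × 1.1360 = 1.11555.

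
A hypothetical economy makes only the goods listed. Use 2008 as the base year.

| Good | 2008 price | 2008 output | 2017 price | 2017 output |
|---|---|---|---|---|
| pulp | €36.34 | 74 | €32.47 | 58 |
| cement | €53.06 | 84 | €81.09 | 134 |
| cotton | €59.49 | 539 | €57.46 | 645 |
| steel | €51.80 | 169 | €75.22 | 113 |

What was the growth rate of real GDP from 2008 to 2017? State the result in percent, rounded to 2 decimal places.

Real GDP 2008 = Nominal GDP 2008 = 36.34·74 + 53.06·84 + 59.49·539 + 51.80·169 = 47965.51.
Real GDP 2017 (at 2008 prices) = 36.34·58 + 53.06·134 + 59.49·645 + 51.80·113 = 53442.21.
Real growth = 53442.21/47965.51 − 1 = 0.1142.

11.42%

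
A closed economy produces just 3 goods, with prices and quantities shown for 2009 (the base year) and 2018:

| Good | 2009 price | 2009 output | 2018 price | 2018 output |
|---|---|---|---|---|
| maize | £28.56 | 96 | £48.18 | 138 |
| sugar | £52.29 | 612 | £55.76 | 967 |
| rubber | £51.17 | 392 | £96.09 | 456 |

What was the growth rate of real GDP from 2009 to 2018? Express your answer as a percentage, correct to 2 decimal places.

Real GDP 2009 = Nominal GDP 2009 = 28.56·96 + 52.29·612 + 51.17·392 = 54801.88.
Real GDP 2018 (at 2009 prices) = 28.56·138 + 52.29·967 + 51.17·456 = 77839.23.
Real growth = 77839.23/54801.88 − 1 = 0.4204.

42.04%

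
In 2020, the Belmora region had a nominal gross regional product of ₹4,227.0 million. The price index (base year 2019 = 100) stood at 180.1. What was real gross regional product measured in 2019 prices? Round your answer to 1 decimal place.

Real gross regional product = Nominal / (price index/100) = 4227.0 / 1.801 = 2347.03.

₹2,347.0 million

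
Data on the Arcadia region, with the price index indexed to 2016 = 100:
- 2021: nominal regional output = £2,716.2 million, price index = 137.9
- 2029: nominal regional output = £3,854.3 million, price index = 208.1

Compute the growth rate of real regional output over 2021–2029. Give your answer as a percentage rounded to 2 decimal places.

-5.97%

Real regional output 2021 = 2716.2 / 1.379 = 1969.69.
Real regional output 2029 = 3854.3 / 2.081 = 1852.14.
Real growth = 1852.14 / 1969.69 − 1 = -0.0597.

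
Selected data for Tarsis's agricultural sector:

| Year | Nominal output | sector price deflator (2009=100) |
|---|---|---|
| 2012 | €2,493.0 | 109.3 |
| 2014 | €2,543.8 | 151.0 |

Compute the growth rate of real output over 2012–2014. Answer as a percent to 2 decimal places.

-26.14%

Real output 2012 = 2493.0 / 1.093 = 2280.88.
Real output 2014 = 2543.8 / 1.510 = 1684.64.
Real growth = 1684.64 / 2280.88 − 1 = -0.2614.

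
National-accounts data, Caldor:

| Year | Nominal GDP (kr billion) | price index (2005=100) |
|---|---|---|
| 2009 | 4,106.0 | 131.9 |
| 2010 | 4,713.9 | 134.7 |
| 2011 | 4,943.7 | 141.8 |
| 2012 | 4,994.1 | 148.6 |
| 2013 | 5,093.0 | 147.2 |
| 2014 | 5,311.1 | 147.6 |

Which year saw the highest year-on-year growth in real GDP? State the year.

2010

2010: real = 4713.9/1.347 = 3499.55; growth vs 2009 (3112.96) = 12.42%.
2011: real = 4943.7/1.418 = 3486.39; growth vs 2010 (3499.55) = -0.38%.
2012: real = 4994.1/1.486 = 3360.77; growth vs 2011 (3486.39) = -3.60%.
2013: real = 5093.0/1.472 = 3459.92; growth vs 2012 (3360.77) = 2.95%.
2014: real = 5311.1/1.476 = 3598.31; growth vs 2013 (3459.92) = 4.00%.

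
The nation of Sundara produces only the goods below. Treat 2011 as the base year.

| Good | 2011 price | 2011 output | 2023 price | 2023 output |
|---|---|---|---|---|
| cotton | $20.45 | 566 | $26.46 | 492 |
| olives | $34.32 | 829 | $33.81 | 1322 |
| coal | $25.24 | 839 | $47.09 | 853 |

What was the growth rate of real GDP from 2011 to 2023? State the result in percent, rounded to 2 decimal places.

25.75%

Real GDP 2011 = Nominal GDP 2011 = 20.45·566 + 34.32·829 + 25.24·839 = 61202.34.
Real GDP 2023 (at 2011 prices) = 20.45·492 + 34.32·1322 + 25.24·853 = 76962.16.
Real growth = 76962.16/61202.34 − 1 = 0.2575.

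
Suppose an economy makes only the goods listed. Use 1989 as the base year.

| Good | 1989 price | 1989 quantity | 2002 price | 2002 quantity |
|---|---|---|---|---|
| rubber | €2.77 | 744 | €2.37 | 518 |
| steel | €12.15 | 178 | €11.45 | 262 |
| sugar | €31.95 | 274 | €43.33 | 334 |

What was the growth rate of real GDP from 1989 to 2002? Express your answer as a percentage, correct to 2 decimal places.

17.81%

Real GDP 1989 = Nominal GDP 1989 = 2.77·744 + 12.15·178 + 31.95·274 = 12977.88.
Real GDP 2002 (at 1989 prices) = 2.77·518 + 12.15·262 + 31.95·334 = 15289.46.
Real growth = 15289.46/12977.88 − 1 = 0.1781.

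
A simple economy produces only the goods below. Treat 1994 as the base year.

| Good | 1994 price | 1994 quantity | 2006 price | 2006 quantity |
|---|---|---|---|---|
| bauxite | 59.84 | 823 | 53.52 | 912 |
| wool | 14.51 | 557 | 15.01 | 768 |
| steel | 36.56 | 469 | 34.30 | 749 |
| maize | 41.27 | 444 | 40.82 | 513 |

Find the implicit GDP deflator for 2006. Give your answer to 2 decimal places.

93.61

Nominal GDP 2006 = 53.52·912 + 15.01·768 + 34.30·749 + 40.82·513 = 106969.28.
Real GDP 2006 (at 1994 prices) = 59.84·912 + 14.51·768 + 36.56·749 + 41.27·513 = 114272.71.
Deflator = Nominal/Real × 100 = 106969.28/114272.71 × 100 = 93.609.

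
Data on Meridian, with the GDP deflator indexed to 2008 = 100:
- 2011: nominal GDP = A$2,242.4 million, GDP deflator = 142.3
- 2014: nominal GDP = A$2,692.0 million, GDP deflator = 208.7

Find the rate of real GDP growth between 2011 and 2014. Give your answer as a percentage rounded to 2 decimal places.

Real GDP 2011 = 2242.4 / 1.423 = 1575.83.
Real GDP 2014 = 2692.0 / 2.087 = 1289.89.
Real growth = 1289.89 / 1575.83 − 1 = -0.1815.

-18.15%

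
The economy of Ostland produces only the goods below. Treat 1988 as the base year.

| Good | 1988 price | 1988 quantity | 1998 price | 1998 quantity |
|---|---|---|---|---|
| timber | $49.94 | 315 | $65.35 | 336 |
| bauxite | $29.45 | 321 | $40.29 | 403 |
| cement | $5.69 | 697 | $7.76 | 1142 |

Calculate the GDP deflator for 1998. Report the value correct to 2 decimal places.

133.89

Nominal GDP 1998 = 65.35·336 + 40.29·403 + 7.76·1142 = 47056.39.
Real GDP 1998 (at 1988 prices) = 49.94·336 + 29.45·403 + 5.69·1142 = 35146.17.
Deflator = Nominal/Real × 100 = 47056.39/35146.17 × 100 = 133.888.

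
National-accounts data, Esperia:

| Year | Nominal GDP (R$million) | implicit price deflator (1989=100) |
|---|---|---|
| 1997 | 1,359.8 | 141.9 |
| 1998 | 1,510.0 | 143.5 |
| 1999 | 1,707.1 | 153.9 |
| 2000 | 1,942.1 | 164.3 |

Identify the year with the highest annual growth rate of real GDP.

1998: real = 1510.0/1.435 = 1052.26; growth vs 1997 (958.28) = 9.81%.
1999: real = 1707.1/1.539 = 1109.23; growth vs 1998 (1052.26) = 5.41%.
2000: real = 1942.1/1.643 = 1182.05; growth vs 1999 (1109.23) = 6.56%.

1998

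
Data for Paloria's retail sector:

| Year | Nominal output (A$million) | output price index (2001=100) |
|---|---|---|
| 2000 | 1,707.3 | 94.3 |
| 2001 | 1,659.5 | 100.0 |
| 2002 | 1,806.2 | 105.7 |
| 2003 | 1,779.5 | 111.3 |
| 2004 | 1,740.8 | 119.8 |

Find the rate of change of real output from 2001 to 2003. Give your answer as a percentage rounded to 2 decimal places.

-3.66%

Real output 2001 = 1659.5/1.000 = 1659.50.
Real output 2003 = 1779.5/1.113 = 1598.83.
Change = 1598.83/1659.50 − 1 = -0.0366.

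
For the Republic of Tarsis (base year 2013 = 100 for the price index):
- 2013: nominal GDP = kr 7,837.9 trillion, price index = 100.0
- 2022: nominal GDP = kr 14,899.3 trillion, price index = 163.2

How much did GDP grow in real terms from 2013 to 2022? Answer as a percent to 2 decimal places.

16.48%

Deflate each year: 2013 → 7837.9/1.000 = 7837.90; 2022 → 14899.3/1.632 = 9129.47.
So real GDP changed by 9129.47/7837.90 − 1 = 0.1648, i.e. 16.48%.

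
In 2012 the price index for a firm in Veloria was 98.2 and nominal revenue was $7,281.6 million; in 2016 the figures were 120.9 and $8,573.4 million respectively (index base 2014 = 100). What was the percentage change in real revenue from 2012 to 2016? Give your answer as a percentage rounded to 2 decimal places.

-4.37%

Deflate each year: 2012 → 7281.6/0.982 = 7415.07; 2016 → 8573.4/1.209 = 7091.32.
So real revenue changed by 7091.32/7415.07 − 1 = -0.0437, i.e. -4.37%.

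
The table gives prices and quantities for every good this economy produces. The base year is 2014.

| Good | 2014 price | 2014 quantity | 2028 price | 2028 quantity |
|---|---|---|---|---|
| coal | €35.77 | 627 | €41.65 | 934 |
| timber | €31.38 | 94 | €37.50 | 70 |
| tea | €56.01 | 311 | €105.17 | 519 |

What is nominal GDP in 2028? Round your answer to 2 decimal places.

Nominal GDP 2028 = Σ (p_2028 × q_2028) = 41.65·934 + 37.50·70 + 105.17·519 = 96109.33.

€96109.33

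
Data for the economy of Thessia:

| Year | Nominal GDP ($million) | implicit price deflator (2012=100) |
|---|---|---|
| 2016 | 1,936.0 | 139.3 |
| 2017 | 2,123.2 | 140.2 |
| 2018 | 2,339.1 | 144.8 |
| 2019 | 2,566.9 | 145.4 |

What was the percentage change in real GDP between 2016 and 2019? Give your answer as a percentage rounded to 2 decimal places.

Real GDP 2016 = 1936.0/1.393 = 1389.81.
Real GDP 2019 = 2566.9/1.454 = 1765.41.
Change = 1765.41/1389.81 − 1 = 0.2703.

27.03%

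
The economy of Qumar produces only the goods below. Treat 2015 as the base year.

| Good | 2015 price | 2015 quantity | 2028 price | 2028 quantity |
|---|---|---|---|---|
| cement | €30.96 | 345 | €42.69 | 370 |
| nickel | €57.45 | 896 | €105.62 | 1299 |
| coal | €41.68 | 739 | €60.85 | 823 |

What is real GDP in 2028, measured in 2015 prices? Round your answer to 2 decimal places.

Real GDP 2028 = Σ (p_2015 × q_2028) = 30.96·370 + 57.45·1299 + 41.68·823 = 120385.39.

€120385.39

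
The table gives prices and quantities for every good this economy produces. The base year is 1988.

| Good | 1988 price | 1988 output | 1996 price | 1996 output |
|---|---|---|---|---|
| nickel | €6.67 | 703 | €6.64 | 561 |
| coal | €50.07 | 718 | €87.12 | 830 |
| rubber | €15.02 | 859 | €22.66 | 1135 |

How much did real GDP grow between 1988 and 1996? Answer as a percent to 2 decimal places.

16.45%

Real GDP 1988 = Nominal GDP 1988 = 6.67·703 + 50.07·718 + 15.02·859 = 53541.45.
Real GDP 1996 (at 1988 prices) = 6.67·561 + 50.07·830 + 15.02·1135 = 62347.67.
Real growth = 62347.67/53541.45 − 1 = 0.1645.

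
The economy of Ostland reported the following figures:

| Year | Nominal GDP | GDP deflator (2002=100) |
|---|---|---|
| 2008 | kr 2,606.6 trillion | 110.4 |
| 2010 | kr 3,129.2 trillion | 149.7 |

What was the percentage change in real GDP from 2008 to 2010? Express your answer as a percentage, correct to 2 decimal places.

Deflate each year: 2008 → 2606.6/1.104 = 2361.05; 2010 → 3129.2/1.497 = 2090.31.
So real GDP changed by 2090.31/2361.05 − 1 = -0.1147, i.e. -11.47%.

-11.47%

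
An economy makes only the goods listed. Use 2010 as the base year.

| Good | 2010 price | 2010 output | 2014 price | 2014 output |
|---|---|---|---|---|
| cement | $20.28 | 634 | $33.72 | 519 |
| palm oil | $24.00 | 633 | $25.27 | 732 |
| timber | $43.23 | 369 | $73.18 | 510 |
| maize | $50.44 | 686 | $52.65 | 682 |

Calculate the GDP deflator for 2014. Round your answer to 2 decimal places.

Nominal GDP 2014 = 33.72·519 + 25.27·732 + 73.18·510 + 52.65·682 = 109227.42.
Real GDP 2014 (at 2010 prices) = 20.28·519 + 24.00·732 + 43.23·510 + 50.44·682 = 84540.70.
Deflator = Nominal/Real × 100 = 109227.42/84540.70 × 100 = 129.201.

129.20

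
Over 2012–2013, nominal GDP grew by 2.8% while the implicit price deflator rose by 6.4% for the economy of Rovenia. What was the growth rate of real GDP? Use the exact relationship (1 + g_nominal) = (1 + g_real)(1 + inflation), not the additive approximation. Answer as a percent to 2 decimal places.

-3.38%

(1 + g_nom) = (1 + g_real)(1 + π), so g_real = 1.0280 / 1.0640 − 1 = -0.03383.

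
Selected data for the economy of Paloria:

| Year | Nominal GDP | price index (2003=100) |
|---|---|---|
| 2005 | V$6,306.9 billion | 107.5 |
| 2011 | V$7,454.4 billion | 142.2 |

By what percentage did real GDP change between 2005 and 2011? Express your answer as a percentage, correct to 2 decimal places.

Deflate each year: 2005 → 6306.9/1.075 = 5866.88; 2011 → 7454.4/1.422 = 5242.19.
So real GDP changed by 5242.19/5866.88 − 1 = -0.1065, i.e. -10.65%.

-10.65%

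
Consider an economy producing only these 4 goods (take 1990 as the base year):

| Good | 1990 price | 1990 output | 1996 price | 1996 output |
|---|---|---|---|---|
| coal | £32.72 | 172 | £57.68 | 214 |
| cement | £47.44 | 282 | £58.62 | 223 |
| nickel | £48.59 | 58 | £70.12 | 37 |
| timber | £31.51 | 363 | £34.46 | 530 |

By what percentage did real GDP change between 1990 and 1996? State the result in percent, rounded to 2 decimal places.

8.47%

Real GDP 1990 = Nominal GDP 1990 = 32.72·172 + 47.44·282 + 48.59·58 + 31.51·363 = 33262.27.
Real GDP 1996 (at 1990 prices) = 32.72·214 + 47.44·223 + 48.59·37 + 31.51·530 = 36079.33.
Real growth = 36079.33/33262.27 − 1 = 0.0847.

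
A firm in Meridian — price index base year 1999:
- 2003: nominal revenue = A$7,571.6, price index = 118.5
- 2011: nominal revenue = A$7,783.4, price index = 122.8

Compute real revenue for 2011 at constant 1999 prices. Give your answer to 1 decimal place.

A$6,338.3

Real revenue = Nominal / (price index/100) = 7783.4 / 1.228 = 6338.27.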